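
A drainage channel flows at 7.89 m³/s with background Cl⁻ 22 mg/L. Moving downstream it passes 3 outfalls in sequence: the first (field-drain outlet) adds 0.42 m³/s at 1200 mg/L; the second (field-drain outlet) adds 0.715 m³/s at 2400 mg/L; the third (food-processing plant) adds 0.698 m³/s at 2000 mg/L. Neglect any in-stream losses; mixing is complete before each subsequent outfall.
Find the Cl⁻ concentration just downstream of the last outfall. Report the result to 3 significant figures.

After outfall 1: Q = 7.890 + 0.4200 = 8.310 m³/s; C = (7.890·22.00 + 0.4200·1200)/8.310 = 81.54 mg/L.
After outfall 2: Q = 8.310 + 0.7150 = 9.025 m³/s; C = (8.310·81.54 + 0.7150·2400)/9.025 = 265.2 mg/L.
After outfall 3: Q = 9.025 + 0.6980 = 9.723 m³/s; C = (9.025·265.2 + 0.6980·2000)/9.723 = 389.8 mg/L.

390 mg/L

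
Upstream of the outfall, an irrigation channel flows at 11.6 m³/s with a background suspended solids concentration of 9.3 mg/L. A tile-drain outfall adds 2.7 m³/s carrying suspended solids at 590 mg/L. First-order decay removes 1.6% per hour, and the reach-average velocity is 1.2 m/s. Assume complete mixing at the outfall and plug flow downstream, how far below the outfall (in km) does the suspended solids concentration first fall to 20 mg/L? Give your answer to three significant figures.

478 km

Mixed concentration C = ΣQC/ΣQ = (11.60·9.300 + 2.700·590.0) / 14.30 = 1701/14.30 = 118.9 mg/L.
1.6%/h lost → k = −ln(1 − 0.016) = 0.01613 h⁻¹.
Set 118.9·exp(−k·t) = 20 → t = ln(118.9/20)/k = 397900 s = 110.5 h.
Distance = v·t = 1.2·397900 = 477500 m = 477.5 km.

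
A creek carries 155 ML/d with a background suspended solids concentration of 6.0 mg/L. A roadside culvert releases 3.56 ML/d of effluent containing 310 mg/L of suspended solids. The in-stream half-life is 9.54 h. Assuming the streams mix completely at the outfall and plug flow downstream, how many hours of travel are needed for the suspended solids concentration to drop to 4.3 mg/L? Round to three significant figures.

Mixed concentration C = ΣQC/ΣQ = (155.0·6.000 + 3.560·310.0) / 158.6 = 2034/158.6 = 12.83 mg/L.
Half-life 9.54 h → k = ln 2 / 9.54 = 0.07266 h⁻¹ = 1.744 d⁻¹.
12.83·exp(−k·t) = 4.3 → t = ln(12.83/4.3)/k = 54150 s = 15.04 h.

15.0 h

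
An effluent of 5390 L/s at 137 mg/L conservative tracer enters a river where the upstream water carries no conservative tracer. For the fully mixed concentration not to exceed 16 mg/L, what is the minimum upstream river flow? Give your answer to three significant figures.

40800 L/s

Set C_mix = 16: (Q·0 + 5390·137.0) / (Q + 5390) = 16
→ Q = 5390·(137.0 − 16)/(16 − 0) = 40760 L/s.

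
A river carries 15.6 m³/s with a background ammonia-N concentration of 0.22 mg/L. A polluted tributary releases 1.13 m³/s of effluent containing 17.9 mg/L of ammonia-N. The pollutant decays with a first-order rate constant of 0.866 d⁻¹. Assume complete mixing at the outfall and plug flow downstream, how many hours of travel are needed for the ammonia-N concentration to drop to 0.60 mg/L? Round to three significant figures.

23.8 h

Flow-weighted average: C = (15.60·0.2200 + 1.130·17.90) / 16.73 = 23.66/16.73 = 1.414 mg/L.
1.414·exp(−k·t) = 0.60 → t = ln(1.414/0.60)/k = 85540 s = 23.76 h.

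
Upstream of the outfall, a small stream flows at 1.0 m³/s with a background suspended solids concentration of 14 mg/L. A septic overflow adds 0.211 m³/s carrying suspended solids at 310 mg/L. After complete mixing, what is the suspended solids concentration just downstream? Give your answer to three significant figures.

65.6 mg/L

After mixing, C = (1.000·14.00 + 0.2110·310.0) / 1.211 = 79.41/1.211 = 65.57 mg/L.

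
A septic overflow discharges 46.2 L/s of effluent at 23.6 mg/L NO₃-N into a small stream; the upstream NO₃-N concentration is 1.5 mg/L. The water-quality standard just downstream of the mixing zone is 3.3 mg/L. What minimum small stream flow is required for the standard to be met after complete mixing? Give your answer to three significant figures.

521 L/s

Set C_mix = 3.3: (Q·1.500 + 46.20·23.60) / (Q + 46.20) = 3.3
→ Q = 46.20·(23.60 − 3.3)/(3.3 − 1.500) = 521.0 L/s.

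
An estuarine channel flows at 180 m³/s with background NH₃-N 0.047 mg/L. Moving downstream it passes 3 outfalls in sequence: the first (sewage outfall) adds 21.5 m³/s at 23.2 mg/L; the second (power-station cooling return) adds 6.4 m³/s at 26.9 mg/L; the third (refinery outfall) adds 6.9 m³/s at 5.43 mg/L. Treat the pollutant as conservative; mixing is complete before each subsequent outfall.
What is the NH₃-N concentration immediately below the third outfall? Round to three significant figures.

3.34 mg/L

After outfall 1: Q = 180.0 + 21.50 = 201.5 m³/s; C = (180.0·0.04700 + 21.50·23.20)/201.5 = 2.517 mg/L.
After outfall 2: Q = 201.5 + 6.400 = 207.9 m³/s; C = (201.5·2.517 + 6.400·26.90)/207.9 = 3.268 mg/L.
After outfall 3: Q = 207.9 + 6.900 = 214.8 m³/s; C = (207.9·3.268 + 6.900·5.430)/214.8 = 3.337 mg/L.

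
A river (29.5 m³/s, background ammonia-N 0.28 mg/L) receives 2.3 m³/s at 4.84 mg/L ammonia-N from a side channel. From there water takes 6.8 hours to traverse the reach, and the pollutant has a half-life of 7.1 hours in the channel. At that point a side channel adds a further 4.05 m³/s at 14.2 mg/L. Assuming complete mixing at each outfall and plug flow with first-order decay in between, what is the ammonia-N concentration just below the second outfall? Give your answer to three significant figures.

1.88 mg/L

Mixed concentration C = ΣQC/ΣQ = (29.50·0.2800 + 2.300·4.840) / 31.80 = 19.39/31.80 = 0.6098 mg/L; combined flow 31.80 m³/s.
Half-life 7.1 h → k = ln 2 / 7.1 = 0.09763 h⁻¹ = 2.343 d⁻¹.
Decay over the reach: 0.6098·exp(−kt) = 0.6098·0.5149 = 0.3140 mg/L.
At the second outfall, C = (31.80·0.3140 + 4.050·14.20) / (31.80 + 4.050) = 1.883 mg/L.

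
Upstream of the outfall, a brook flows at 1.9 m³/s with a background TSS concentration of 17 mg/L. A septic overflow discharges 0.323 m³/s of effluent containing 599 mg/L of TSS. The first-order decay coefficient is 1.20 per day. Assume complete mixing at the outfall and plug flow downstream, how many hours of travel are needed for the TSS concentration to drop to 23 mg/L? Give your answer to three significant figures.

29.7 h

Mass balance: C = (1.900·17.00 + 0.3230·599.0) / 2.223 = 225.8/2.223 = 101.6 mg/L.
101.6·exp(−k·t) = 23 → t = ln(101.6/23)/k = 106900 s = 29.70 h.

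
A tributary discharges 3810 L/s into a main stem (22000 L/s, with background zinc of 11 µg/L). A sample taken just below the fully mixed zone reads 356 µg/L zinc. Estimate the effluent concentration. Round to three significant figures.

Mass balance: 22000·11.00 + 3810·Cₑ = 25810·356.0
→ Cₑ = (25810·356.0 − 22000·11.00) / 3810 = 2348 µg/L.

2350 µg/L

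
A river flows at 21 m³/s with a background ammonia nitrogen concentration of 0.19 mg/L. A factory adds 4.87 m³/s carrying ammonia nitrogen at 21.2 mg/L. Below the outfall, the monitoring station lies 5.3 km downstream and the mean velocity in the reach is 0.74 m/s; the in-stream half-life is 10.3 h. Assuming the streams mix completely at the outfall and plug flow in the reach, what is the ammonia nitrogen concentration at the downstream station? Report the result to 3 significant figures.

Conservation of mass: C = (21.00·0.1900 + 4.870·21.20) / 25.87 = 107.2/25.87 = 4.145 mg/L.
Travel time t = 5.3·1000 / 0.74 = 7162 s = 1.989 h.
Half-life 10.3 h → k = ln 2 / 10.3 = 0.06730 h⁻¹ = 1.615 d⁻¹.
Decay over the reach: 4.145·exp(−kt) = 4.145·0.8747 = 3.626 mg/L.

3.63 mg/L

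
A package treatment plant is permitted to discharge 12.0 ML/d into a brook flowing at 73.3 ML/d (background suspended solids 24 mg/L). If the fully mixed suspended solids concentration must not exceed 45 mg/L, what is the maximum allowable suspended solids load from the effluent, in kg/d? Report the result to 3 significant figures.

Mass balance at the limit: 73.30·24.00 + 12.00·Cₑ = 85.30·45 → Cₑ = 173.3 mg/L.
12.00 ML/d = 0.1389 m³/s. Load = 0.1389 m³/s × 173.3 g/m³ × 86 400 s/d = 2079 kg/d.

2080 kg/d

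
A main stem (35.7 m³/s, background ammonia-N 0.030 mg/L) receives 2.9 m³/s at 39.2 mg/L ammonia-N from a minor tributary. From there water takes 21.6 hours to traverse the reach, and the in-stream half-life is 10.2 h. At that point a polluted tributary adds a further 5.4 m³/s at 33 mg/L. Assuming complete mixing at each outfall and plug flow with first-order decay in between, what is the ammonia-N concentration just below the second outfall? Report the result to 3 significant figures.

Flow-weighted average: C = (35.70·0.03000 + 2.900·39.20) / 38.60 = 114.8/38.60 = 2.973 mg/L; combined flow 38.60 m³/s.
Half-life 10.2 h → k = ln 2 / 10.2 = 0.06796 h⁻¹ = 1.631 d⁻¹.
First-order decay: C = 2.973·exp(−k·t) = 2.973·0.2304 = 0.6850 mg/L.
Second outfall: C = (38.60·0.6850 + 5.400·33.00)/44.00 = 4.651 mg/L.

4.65 mg/L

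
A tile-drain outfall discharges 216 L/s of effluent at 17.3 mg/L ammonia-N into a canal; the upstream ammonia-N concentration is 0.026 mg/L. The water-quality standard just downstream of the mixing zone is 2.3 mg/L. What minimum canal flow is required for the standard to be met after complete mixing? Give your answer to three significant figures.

1420 L/s

Set C_mix = 2.3: (Q·0.02600 + 216.0·17.30) / (Q + 216.0) = 2.3
→ Q = 216.0·(17.30 − 2.3)/(2.3 − 0.02600) = 1425 L/s.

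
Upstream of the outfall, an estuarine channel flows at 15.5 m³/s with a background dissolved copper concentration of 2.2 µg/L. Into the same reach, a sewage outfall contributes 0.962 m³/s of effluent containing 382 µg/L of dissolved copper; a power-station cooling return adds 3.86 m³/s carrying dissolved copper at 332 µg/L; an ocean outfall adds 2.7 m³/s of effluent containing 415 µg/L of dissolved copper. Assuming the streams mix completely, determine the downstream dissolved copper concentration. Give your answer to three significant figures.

Flow-weighted average: C = (15.50·2.200 + 0.9620·382.0 + 3.860·332.0 + 2.700·415.0) / 23.02 = 2804/23.02 = 121.8 µg/L.

122 µg/L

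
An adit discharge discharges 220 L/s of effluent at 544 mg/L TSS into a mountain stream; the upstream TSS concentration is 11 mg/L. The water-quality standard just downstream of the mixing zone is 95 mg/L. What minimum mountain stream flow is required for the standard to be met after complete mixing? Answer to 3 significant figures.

1180 L/s

Set C_mix = 95: (Q·11.00 + 220.0·544.0) / (Q + 220.0) = 95
→ Q = 220.0·(544.0 − 95)/(95 − 11.00) = 1176 L/s.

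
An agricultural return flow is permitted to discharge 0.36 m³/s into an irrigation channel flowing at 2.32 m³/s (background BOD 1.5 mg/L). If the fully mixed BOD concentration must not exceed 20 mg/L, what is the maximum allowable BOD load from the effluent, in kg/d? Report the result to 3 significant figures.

4330 kg/d

Mass balance at the limit: 2.320·1.500 + 0.3600·Cₑ = 2.680·20 → Cₑ = 139.2 mg/L.
Load = 0.3600 m³/s × 139.2 g/m³ × 86 400 s/d = 4330 kg/d.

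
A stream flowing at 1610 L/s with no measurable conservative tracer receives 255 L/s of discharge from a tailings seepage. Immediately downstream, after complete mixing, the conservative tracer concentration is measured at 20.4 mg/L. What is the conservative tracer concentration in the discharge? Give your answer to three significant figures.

Mass balance: 1610·0 + 255.0·Cₑ = 1865·20.40
→ Cₑ = (1865·20.40 − 1610·0) / 255.0 = 149.2 mg/L.

149 mg/L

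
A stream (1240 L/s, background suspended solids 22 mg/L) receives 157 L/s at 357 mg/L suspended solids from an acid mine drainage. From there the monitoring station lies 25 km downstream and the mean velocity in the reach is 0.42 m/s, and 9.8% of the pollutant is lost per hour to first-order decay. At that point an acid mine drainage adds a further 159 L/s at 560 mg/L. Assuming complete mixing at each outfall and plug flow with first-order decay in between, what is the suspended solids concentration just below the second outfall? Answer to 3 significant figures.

67.0 mg/L

Mass balance: C = (1240·22.00 + 157.0·357.0) / 1397 = 83330/1397 = 59.65 mg/L; combined flow 1397 L/s.
Travel time t = 25·1000 / 0.42 = 59520 s = 16.53 h.
9.8%/h lost → k = −ln(1 − 0.098) = 0.1031 h⁻¹.
Applying C = C₀e^(−kt): 59.65 × 0.1817 = 10.84 mg/L.
Second outfall: C = (1397·10.84 + 159.0·560.0)/1556 = 66.95 mg/L.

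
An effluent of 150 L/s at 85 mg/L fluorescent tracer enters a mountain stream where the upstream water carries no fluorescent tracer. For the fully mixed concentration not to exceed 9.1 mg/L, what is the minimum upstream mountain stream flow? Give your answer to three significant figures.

1250 L/s

Set C_mix = 9.1: (Q·0 + 150.0·85.00) / (Q + 150.0) = 9.1
→ Q = 150.0·(85.00 − 9.1)/(9.1 − 0) = 1251 L/s.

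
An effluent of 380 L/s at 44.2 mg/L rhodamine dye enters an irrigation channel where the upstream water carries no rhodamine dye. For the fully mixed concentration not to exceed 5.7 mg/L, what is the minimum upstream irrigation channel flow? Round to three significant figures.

Set C_mix = 5.7: (Q·0 + 380.0·44.20) / (Q + 380.0) = 5.7
→ Q = 380.0·(44.20 − 5.7)/(5.7 − 0) = 2567 L/s.

2570 L/s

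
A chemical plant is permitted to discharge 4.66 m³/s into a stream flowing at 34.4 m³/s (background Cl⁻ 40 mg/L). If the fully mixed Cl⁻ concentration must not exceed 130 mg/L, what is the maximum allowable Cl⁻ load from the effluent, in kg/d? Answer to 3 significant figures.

320000 kg/d

Mass balance at the limit: 34.40·40.00 + 4.660·Cₑ = 39.06·130 → Cₑ = 794.4 mg/L.
Load = 4.660 m³/s × 794.4 g/m³ × 86 400 s/d = 319800 kg/d.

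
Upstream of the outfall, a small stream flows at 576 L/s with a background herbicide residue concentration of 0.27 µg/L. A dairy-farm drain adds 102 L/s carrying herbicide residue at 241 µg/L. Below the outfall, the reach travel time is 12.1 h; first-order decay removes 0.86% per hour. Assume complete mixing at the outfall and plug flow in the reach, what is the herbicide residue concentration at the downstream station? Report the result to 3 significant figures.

Flow-weighted average: C = (576.0·0.2700 + 102.0·241.0) / 678.0 = 24740/678.0 = 36.49 µg/L.
0.86%/h lost → k = −ln(1 − 0.0086) = 0.008637 h⁻¹.
Decay over the reach: 36.49·exp(−kt) = 36.49·0.9008 = 32.87 µg/L.

32.9 µg/L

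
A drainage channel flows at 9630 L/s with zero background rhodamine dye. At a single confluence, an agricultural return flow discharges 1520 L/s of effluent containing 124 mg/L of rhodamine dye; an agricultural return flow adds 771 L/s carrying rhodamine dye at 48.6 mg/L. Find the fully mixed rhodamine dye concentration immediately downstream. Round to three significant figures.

Flow-weighted average: C = (9630·0 + 1520·124.0 + 771.0·48.60) / 11920 = 226000/11920 = 18.95 mg/L.

19.0 mg/L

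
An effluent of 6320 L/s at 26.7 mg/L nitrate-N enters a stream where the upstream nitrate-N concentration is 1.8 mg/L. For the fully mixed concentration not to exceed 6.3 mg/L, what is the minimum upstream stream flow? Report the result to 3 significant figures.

Set C_mix = 6.3: (Q·1.800 + 6320·26.70) / (Q + 6320) = 6.3
→ Q = 6320·(26.70 − 6.3)/(6.3 − 1.800) = 28650 L/s.

28700 L/s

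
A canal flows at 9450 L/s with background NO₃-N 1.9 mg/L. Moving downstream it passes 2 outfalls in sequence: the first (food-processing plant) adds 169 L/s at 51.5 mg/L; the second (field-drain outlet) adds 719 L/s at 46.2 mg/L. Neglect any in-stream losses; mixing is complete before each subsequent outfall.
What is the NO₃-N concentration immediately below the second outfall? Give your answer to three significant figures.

5.79 mg/L

After outfall 1: Q = 9450 + 169.0 = 9619 L/s; C = (9450·1.900 + 169.0·51.50)/9619 = 2.771 mg/L.
After outfall 2: Q = 9619 + 719.0 = 10340 L/s; C = (9619·2.771 + 719.0·46.20)/10340 = 5.792 mg/L.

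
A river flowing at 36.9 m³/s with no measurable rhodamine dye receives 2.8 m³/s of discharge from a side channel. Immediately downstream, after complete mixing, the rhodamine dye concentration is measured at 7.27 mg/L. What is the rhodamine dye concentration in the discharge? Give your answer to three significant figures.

103 mg/L

Mass balance: 36.90·0 + 2.800·Cₑ = 39.70·7.270
→ Cₑ = (39.70·7.270 − 36.90·0) / 2.800 = 103.1 mg/L.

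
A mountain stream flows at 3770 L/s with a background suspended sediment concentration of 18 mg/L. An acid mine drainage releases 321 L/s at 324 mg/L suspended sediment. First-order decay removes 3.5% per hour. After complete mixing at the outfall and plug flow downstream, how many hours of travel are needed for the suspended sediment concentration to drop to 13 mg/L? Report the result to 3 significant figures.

32.9 h

After mixing, C = (3770·18.00 + 321.0·324.0) / 4091 = 171900/4091 = 42.01 mg/L.
3.5%/h lost → k = −ln(1 − 0.035) = 0.03563 h⁻¹.
42.01·exp(−k·t) = 13 → t = ln(42.01/13)/k = 118500 s = 32.92 h.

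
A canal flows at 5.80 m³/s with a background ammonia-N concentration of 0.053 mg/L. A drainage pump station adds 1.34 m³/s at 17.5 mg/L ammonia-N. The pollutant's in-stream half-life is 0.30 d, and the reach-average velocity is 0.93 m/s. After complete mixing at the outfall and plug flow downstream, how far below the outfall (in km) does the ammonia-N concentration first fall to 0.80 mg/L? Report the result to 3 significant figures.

After mixing, C = (5.800·0.05300 + 1.340·17.50) / 7.140 = 23.76/7.140 = 3.327 mg/L.
Half-life 0.30 d → k = ln 2 / 0.30 = 2.310 d⁻¹.
Set 3.327·exp(−k·t) = 0.80 → t = ln(3.327/0.80)/k = 53300 s = 14.81 h.
Distance = v·t = 0.93·53300 = 49570 m = 49.57 km.

49.6 km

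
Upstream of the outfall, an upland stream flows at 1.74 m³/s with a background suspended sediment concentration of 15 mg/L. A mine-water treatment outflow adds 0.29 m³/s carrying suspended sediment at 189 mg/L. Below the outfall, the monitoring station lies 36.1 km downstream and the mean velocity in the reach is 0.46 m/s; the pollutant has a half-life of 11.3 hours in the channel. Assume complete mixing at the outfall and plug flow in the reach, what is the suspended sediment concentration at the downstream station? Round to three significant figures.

10.5 mg/L

Mass balance: C = (1.740·15.00 + 0.2900·189.0) / 2.030 = 80.91/2.030 = 39.86 mg/L.
Travel time t = 36.1·1000 / 0.46 = 78480 s = 21.80 h.
Half-life 11.3 h → k = ln 2 / 11.3 = 0.06134 h⁻¹ = 1.472 d⁻¹.
First-order decay: C = 39.86·exp(−k·t) = 39.86·0.2626 = 10.47 mg/L.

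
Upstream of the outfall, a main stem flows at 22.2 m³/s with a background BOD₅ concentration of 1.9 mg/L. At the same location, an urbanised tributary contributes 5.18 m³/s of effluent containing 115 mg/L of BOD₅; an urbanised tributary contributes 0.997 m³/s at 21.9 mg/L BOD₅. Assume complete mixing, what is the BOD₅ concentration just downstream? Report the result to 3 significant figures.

Conservation of mass: C = (22.20·1.900 + 5.180·115.0 + 0.9970·21.90) / 28.38 = 659.7/28.38 = 23.25 mg/L.

23.2 mg/L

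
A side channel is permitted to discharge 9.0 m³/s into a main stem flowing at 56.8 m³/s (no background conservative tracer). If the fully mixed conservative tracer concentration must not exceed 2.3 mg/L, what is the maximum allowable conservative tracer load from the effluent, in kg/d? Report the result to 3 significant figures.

Mass balance at the limit: 56.80·0 + 9.000·Cₑ = 65.80·2.3 → Cₑ = 16.82 mg/L.
Load = 9.000 m³/s × 16.82 g/m³ × 86 400 s/d = 13080 kg/d.

13100 kg/d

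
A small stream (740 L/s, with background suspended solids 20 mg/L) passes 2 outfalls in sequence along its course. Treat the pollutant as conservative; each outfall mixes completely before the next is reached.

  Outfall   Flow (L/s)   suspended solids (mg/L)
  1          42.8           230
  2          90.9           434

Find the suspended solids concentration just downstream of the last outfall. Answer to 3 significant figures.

73.4 mg/L

Below outfall 1: Q → 782.8 L/s, C = (740.0·20.00 + 42.80·230.0)/782.8 = 31.48 mg/L.
Below outfall 2: Q → 873.7 L/s, C = (782.8·31.48 + 90.90·434.0)/873.7 = 73.36 mg/L.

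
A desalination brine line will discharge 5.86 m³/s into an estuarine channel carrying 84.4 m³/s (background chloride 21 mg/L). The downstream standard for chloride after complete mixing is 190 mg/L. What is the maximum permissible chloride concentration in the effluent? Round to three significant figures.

2620 mg/L

At the limit, (Qr·Cr + Qe·Cₑ)/(Qr + Qe) = 190:
Cₑ = (90.26·190 − 84.40·21.00) / 5.860 = 2624 mg/L.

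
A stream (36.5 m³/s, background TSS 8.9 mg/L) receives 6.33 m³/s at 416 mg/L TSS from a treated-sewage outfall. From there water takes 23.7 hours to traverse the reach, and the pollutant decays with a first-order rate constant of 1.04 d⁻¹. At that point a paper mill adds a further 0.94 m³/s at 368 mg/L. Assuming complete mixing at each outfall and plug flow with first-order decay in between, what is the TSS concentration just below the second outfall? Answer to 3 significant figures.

Flow-weighted average: C = (36.50·8.900 + 6.330·416.0) / 42.83 = 2958/42.83 = 69.07 mg/L; combined flow 42.83 m³/s.
After decay, C = 69.07 × e^(−kt) = 69.07 × 0.3581 = 24.73 mg/L.
Second outfall: C = (42.83·24.73 + 0.9400·368.0)/43.77 = 32.10 mg/L.

32.1 mg/L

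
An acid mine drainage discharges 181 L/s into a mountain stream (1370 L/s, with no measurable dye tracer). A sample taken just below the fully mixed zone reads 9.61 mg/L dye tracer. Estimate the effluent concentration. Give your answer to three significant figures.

Mass balance: 1370·0 + 181.0·Cₑ = 1551·9.610
→ Cₑ = (1551·9.610 − 1370·0) / 181.0 = 82.35 mg/L.

82.3 mg/L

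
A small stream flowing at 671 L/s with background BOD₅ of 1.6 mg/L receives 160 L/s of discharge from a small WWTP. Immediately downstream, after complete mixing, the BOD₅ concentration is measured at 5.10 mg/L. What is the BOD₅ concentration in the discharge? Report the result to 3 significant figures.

Mass balance: 671.0·1.600 + 160.0·Cₑ = 831.0·5.100
→ Cₑ = (831.0·5.100 − 671.0·1.600) / 160.0 = 19.78 mg/L.

19.8 mg/L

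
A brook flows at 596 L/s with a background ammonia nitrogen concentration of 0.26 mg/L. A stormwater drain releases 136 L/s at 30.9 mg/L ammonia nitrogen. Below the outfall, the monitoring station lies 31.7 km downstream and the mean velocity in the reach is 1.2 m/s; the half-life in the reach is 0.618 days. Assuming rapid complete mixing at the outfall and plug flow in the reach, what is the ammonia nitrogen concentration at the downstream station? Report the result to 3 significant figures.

4.22 mg/L

Flow-weighted average: C = (596.0·0.2600 + 136.0·30.90) / 732.0 = 4357/732.0 = 5.953 mg/L.
Travel time t = 31.7·1000 / 1.2 = 26420 s = 7.338 h.
Half-life 0.618 d → k = ln 2 / 0.618 = 1.122 d⁻¹.
After decay, C = 5.953 × e^(−kt) = 5.953 × 0.7097 = 4.225 mg/L.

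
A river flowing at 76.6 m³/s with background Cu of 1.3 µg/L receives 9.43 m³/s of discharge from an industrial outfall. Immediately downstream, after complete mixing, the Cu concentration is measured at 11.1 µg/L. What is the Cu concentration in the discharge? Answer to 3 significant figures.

Mass balance: 76.60·1.300 + 9.430·Cₑ = 86.03·11.10
→ Cₑ = (86.03·11.10 − 76.60·1.300) / 9.430 = 90.71 µg/L.

90.7 µg/L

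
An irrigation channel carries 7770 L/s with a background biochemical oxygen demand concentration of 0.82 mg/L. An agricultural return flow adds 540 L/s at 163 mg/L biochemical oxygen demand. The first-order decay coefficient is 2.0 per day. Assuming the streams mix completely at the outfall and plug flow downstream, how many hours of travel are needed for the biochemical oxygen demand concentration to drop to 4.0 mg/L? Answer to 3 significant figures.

Mixed concentration C = ΣQC/ΣQ = (7770·0.8200 + 540.0·163.0) / 8310 = 94390/8310 = 11.36 mg/L.
11.36·exp(−k·t) = 4.0 → t = ln(11.36/4.0)/k = 45090 s = 12.52 h.

12.5 h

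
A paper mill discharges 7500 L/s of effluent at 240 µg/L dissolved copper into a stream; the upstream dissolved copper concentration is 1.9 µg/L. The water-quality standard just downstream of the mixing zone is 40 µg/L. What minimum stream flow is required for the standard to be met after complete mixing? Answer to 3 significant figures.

39400 L/s

Set C_mix = 40: (Q·1.900 + 7500·240.0) / (Q + 7500) = 40
→ Q = 7500·(240.0 − 40)/(40 − 1.900) = 39370 L/s.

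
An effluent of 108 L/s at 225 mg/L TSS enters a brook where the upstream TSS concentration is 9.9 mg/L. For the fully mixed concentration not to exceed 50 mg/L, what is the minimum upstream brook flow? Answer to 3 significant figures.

471 L/s

Set C_mix = 50: (Q·9.900 + 108.0·225.0) / (Q + 108.0) = 50
→ Q = 108.0·(225.0 − 50)/(50 − 9.900) = 471.3 L/s.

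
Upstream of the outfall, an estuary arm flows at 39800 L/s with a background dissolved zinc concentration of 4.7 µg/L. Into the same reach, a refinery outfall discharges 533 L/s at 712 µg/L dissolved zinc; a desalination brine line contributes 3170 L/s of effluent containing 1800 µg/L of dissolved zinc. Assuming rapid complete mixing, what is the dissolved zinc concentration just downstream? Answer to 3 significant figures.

144 µg/L

Conservation of mass: C = (39800·4.700 + 533.0·712.0 + 3170·1800) / 43500 = 6273000/43500 = 144.2 µg/L.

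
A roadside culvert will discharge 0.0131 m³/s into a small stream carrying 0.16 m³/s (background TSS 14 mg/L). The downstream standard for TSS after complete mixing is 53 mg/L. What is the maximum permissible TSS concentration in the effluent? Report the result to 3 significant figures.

529 mg/L

At the limit, (Qr·Cr + Qe·Cₑ)/(Qr + Qe) = 53:
Cₑ = (0.1731·53 − 0.1600·14.00) / 0.01310 = 529.3 mg/L.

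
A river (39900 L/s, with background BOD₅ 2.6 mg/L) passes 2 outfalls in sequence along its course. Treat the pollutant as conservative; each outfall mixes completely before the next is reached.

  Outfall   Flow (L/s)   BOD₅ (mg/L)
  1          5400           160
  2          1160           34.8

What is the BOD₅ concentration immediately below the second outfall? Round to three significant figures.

After outfall 1: Q = 39900 + 5400 = 45300 L/s; C = (39900·2.600 + 5400·160.0)/45300 = 21.36 mg/L.
After outfall 2: Q = 45300 + 1160 = 46460 L/s; C = (45300·21.36 + 1160·34.80)/46460 = 21.70 mg/L.

21.7 mg/L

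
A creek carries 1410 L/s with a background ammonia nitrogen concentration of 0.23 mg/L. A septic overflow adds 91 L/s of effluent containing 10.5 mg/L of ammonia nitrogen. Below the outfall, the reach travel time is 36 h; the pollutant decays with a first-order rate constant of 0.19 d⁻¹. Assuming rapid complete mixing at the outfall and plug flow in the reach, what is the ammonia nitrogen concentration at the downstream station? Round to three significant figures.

Conservation of mass: C = (1410·0.2300 + 91.00·10.50) / 1501 = 1280/1501 = 0.8526 mg/L.
First-order decay: C = 0.8526·exp(−k·t) = 0.8526·0.7520 = 0.6412 mg/L.

0.641 mg/L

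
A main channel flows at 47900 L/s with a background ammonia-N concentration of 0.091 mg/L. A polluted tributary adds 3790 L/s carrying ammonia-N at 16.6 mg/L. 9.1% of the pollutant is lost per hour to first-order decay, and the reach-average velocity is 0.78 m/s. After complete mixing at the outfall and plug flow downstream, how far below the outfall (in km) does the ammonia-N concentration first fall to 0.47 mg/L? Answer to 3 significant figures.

Mixed concentration C = ΣQC/ΣQ = (47900·0.09100 + 3790·16.60) / 51690 = 67270/51690 = 1.301 mg/L.
9.1%/h lost → k = −ln(1 − 0.091) = 0.09541 h⁻¹.
Set 1.301·exp(−k·t) = 0.47 → t = ln(1.301/0.47)/k = 38430 s = 10.68 h.
Distance = v·t = 0.78·38430 = 29980 m = 29.98 km.

30.0 km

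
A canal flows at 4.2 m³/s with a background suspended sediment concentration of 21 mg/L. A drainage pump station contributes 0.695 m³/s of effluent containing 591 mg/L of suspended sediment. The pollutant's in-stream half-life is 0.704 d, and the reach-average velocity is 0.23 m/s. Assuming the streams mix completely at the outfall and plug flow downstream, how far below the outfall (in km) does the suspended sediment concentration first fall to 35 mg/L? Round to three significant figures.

Mass balance: C = (4.200·21.00 + 0.6950·591.0) / 4.895 = 498.9/4.895 = 101.9 mg/L.
Half-life 0.704 d → k = ln 2 / 0.704 = 0.9846 d⁻¹.
Set 101.9·exp(−k·t) = 35 → t = ln(101.9/35)/k = 93800 s = 26.06 h.
Distance = v·t = 0.23·93800 = 21570 m = 21.57 km.

21.6 km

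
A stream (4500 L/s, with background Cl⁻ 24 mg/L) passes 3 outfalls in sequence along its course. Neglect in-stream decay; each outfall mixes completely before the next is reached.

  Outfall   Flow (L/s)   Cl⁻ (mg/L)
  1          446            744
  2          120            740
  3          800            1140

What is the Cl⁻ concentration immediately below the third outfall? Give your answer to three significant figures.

After outfall 1: Q = 4500 + 446.0 = 4946 L/s; C = (4500·24.00 + 446.0·744.0)/4946 = 88.93 mg/L.
After outfall 2: Q = 4946 + 120.0 = 5066 L/s; C = (4946·88.93 + 120.0·740.0)/5066 = 104.3 mg/L.
After outfall 3: Q = 5066 + 800.0 = 5866 L/s; C = (5066·104.3 + 800.0·1140)/5866 = 245.6 mg/L.

246 mg/L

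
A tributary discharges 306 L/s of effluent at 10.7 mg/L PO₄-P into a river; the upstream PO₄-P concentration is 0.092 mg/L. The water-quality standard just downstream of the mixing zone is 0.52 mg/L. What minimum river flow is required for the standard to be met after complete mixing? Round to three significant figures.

Set C_mix = 0.52: (Q·0.09200 + 306.0·10.70) / (Q + 306.0) = 0.52
→ Q = 306.0·(10.70 − 0.52)/(0.52 − 0.09200) = 7278 L/s.

7280 L/s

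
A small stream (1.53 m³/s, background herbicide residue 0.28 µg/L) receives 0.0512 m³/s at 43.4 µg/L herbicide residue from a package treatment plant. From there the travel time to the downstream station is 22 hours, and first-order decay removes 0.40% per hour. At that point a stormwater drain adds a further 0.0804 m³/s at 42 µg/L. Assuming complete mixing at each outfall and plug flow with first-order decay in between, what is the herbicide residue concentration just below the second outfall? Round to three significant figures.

3.49 µg/L

Flow-weighted average: C = (1.530·0.2800 + 0.05120·43.40) / 1.581 = 2.650/1.581 = 1.676 µg/L; combined flow 1.581 m³/s.
0.40%/h lost → k = −ln(1 − 0.004) = 0.004008 h⁻¹.
Decay over the reach: 1.676·exp(−kt) = 1.676·0.9156 = 1.535 µg/L.
At the second outfall, C = (1.581·1.535 + 0.08040·42.00) / (1.581 + 0.08040) = 3.493 µg/L.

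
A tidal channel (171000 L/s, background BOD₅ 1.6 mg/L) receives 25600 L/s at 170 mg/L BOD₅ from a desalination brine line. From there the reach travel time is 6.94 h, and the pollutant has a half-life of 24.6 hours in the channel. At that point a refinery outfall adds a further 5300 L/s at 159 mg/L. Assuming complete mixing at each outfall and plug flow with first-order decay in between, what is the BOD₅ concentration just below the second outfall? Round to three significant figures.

23.0 mg/L

Mass balance: C = (171000·1.600 + 25600·170.0) / 196600 = 4626000/196600 = 23.53 mg/L; combined flow 196600 L/s.
Half-life 24.6 h → k = ln 2 / 24.6 = 0.02818 h⁻¹ = 0.6762 d⁻¹.
First-order decay: C = 23.53·exp(−k·t) = 23.53·0.8224 = 19.35 mg/L.
At the second outfall, C = (196600·19.35 + 5300·159.0) / (196600 + 5300) = 23.01 mg/L.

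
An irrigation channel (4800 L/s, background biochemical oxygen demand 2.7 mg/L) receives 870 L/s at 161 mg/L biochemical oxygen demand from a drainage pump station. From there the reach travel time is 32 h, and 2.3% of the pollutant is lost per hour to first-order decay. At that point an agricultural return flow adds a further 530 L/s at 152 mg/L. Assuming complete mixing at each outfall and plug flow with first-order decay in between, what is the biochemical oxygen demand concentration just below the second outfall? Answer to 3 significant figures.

24.7 mg/L

Conservation of mass: C = (4800·2.700 + 870.0·161.0) / 5670 = 153000/5670 = 26.99 mg/L; combined flow 5670 L/s.
2.3%/h lost → k = −ln(1 − 0.023) = 0.02327 h⁻¹.
After decay, C = 26.99 × e^(−kt) = 26.99 × 0.4749 = 12.82 mg/L.
Second outfall: C = (5670·12.82 + 530.0·152.0)/6200 = 24.72 mg/L.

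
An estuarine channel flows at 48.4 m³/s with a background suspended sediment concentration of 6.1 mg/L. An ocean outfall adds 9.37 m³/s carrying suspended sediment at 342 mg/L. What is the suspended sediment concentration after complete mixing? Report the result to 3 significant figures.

60.6 mg/L

Mass balance: C = (48.40·6.100 + 9.370·342.0) / 57.77 = 3500/57.77 = 60.58 mg/L.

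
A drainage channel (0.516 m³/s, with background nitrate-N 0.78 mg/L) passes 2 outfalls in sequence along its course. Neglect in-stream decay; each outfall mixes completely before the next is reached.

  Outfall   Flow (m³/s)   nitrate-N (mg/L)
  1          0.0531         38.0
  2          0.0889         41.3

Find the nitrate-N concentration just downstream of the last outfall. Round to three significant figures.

9.26 mg/L

Below outfall 1: Q → 0.5691 m³/s, C = (0.5160·0.7800 + 0.05310·38.00)/0.5691 = 4.253 mg/L.
Below outfall 2: Q → 0.6580 m³/s, C = (0.5691·4.253 + 0.08890·41.30)/0.6580 = 9.258 mg/L.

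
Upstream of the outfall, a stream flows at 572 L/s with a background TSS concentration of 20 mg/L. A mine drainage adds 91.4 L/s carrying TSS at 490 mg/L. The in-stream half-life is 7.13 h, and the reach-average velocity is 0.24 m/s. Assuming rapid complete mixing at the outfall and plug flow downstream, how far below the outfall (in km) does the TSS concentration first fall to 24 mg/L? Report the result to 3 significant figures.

Mixed concentration C = ΣQC/ΣQ = (572.0·20.00 + 91.40·490.0) / 663.4 = 56230/663.4 = 84.75 mg/L.
Half-life 7.13 h → k = ln 2 / 7.13 = 0.09722 h⁻¹ = 2.333 d⁻¹.
Set 84.75·exp(−k·t) = 24 → t = ln(84.75/24)/k = 46720 s = 12.98 h.
Distance = v·t = 0.24·46720 = 11210 m = 11.21 km.

11.2 km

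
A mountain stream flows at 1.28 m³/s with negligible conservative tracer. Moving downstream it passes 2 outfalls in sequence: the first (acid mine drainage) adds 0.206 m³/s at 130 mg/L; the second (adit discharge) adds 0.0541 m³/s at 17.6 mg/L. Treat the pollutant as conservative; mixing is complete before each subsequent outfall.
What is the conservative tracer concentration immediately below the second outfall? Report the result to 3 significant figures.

18.0 mg/L

Outfall 1: combined Q = 1.486 m³/s; C = (1.280·0 + 0.2060·130.0)/1.486 = 18.02 mg/L.
Outfall 2: combined Q = 1.540 m³/s; C = (1.486·18.02 + 0.05410·17.60)/1.540 = 18.01 mg/L.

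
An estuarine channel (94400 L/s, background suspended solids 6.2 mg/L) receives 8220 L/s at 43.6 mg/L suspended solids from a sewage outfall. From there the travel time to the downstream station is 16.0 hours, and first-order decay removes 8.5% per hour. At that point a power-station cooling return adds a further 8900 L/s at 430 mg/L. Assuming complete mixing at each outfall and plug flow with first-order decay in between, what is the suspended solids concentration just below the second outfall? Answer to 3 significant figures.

Flow-weighted average: C = (94400·6.200 + 8220·43.60) / 102600 = 943700/102600 = 9.196 mg/L; combined flow 102600 L/s.
8.5%/h lost → k = −ln(1 − 0.085) = 0.08883 h⁻¹.
First-order decay: C = 9.196·exp(−k·t) = 9.196·0.2414 = 2.220 mg/L.
At the second outfall, C = (102600·2.220 + 8900·430.0) / (102600 + 8900) = 36.36 mg/L.

36.4 mg/L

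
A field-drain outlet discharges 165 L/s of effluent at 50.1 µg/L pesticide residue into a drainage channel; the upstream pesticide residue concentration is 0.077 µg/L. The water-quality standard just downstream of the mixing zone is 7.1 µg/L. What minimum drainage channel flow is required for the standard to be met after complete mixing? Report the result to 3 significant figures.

Set C_mix = 7.1: (Q·0.07700 + 165.0·50.10) / (Q + 165.0) = 7.1
→ Q = 165.0·(50.10 − 7.1)/(7.1 − 0.07700) = 1010 L/s.

1010 L/s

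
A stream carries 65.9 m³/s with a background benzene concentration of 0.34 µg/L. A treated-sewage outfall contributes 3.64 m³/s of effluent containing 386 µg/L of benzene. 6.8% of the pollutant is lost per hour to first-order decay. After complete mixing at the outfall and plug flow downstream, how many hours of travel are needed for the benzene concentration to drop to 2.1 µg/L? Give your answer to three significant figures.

32.4 h

Mass balance: C = (65.90·0.3400 + 3.640·386.0) / 69.54 = 1427/69.54 = 20.53 µg/L.
6.8%/h lost → k = −ln(1 − 0.068) = 0.07042 h⁻¹.
20.53·exp(−k·t) = 2.1 → t = ln(20.53/2.1)/k = 116500 s = 32.37 h.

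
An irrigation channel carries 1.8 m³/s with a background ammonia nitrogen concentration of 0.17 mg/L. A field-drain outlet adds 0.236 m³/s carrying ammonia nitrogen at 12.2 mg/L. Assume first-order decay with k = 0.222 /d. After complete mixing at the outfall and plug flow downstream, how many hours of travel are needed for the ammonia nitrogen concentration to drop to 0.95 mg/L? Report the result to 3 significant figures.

Flow-weighted average: C = (1.800·0.1700 + 0.2360·12.20) / 2.036 = 3.185/2.036 = 1.564 mg/L.
1.564·exp(−k·t) = 0.95 → t = ln(1.564/0.95)/k = 194100 s = 53.93 h.

53.9 h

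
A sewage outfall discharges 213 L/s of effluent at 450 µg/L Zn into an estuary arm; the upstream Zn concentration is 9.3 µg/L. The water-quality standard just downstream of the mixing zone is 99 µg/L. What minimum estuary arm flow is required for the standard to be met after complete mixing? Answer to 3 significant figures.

833 L/s

Set C_mix = 99: (Q·9.300 + 213.0·450.0) / (Q + 213.0) = 99
→ Q = 213.0·(450.0 − 99)/(99 − 9.300) = 833.5 L/s.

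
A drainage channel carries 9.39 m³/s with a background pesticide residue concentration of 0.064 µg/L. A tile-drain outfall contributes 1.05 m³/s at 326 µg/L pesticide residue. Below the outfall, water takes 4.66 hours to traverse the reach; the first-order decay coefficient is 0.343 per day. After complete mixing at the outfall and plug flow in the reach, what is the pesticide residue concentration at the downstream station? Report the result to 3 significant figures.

30.7 µg/L

Flow-weighted average: C = (9.390·0.06400 + 1.050·326.0) / 10.44 = 342.9/10.44 = 32.84 µg/L.
First-order decay: C = 32.84·exp(−k·t) = 32.84·0.9356 = 30.73 µg/L.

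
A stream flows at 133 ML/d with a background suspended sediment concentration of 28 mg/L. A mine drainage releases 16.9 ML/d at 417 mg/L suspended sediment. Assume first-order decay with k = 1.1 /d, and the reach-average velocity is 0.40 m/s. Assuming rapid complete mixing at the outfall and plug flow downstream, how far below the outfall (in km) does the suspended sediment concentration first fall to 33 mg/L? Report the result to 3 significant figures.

Mass balance: C = (133.0·28.00 + 16.90·417.0) / 149.9 = 10770/149.9 = 71.86 mg/L.
Set 71.86·exp(−k·t) = 33 → t = ln(71.86/33)/k = 61120 s = 16.98 h.
Distance = v·t = 0.40·61120 = 24450 m = 24.45 km.

24.4 km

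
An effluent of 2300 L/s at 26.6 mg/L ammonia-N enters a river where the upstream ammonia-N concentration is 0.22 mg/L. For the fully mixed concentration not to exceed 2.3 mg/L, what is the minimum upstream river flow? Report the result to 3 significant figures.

Set C_mix = 2.3: (Q·0.2200 + 2300·26.60) / (Q + 2300) = 2.3
→ Q = 2300·(26.60 − 2.3)/(2.3 − 0.2200) = 26870 L/s.

26900 L/s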